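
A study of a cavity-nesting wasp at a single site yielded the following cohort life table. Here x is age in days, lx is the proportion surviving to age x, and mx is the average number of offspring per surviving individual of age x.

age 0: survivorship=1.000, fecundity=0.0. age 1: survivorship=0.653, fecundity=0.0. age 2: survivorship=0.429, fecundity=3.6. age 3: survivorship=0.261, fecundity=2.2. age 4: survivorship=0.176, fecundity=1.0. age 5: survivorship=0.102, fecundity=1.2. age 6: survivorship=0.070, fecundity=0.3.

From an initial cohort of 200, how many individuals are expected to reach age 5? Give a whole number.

Expected survivors = N0 · l_5 = 200 × 0.102 = 20.4 → 20

20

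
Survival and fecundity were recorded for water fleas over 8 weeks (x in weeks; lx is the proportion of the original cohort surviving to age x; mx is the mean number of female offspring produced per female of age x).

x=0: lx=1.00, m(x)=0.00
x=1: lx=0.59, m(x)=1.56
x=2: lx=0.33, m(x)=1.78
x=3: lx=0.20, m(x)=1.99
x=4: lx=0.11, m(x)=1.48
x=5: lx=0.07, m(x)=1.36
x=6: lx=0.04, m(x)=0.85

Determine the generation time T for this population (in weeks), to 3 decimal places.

lx·mx: 0, 0.9204, 0.5874, 0.398, 0.1628, 0.0952, 0.034 → R0 = 2.1978
x·lx·mx: 0, 0.9204, 1.1748, 1.194, 0.6512, 0.476, 0.204 → Σ = 4.6204
T = 4.6204 / 2.1978 = 2.102284… → 2.102

2.102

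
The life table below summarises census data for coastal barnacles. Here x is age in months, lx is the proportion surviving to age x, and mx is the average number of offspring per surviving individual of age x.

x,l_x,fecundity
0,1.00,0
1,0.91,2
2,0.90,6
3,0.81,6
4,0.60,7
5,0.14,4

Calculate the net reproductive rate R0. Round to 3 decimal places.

16.840

lx·mx by age: 0, 1.82, 5.4, 4.86, 4.2, 0.56
R0 = Σ lx·mx = 16.84 → 16.840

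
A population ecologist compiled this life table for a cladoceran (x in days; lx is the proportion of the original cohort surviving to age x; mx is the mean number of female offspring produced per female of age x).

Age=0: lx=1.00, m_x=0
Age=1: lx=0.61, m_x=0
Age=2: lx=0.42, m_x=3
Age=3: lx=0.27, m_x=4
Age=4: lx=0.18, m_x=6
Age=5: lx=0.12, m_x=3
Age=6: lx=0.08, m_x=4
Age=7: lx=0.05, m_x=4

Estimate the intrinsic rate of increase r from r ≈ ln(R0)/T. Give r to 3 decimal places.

R0 = Σ lx·mx = 0 + 0 + 1.26 + 1.08 + 1.08 + 0.36 + 0.32 + 0.2 = 4.3
Σ x·lx·mx = 15.2; T = 15.2/4.3 = 3.53488…
r ≈ ln(R0)/T = ln(4.3)/3.53488… = 0.41263… → 0.413

0.413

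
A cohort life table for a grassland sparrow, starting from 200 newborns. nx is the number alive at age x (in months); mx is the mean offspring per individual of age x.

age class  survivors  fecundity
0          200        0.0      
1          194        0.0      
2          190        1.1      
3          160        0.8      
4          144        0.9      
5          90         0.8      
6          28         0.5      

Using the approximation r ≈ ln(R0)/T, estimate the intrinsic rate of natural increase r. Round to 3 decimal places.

0.318

lx = nx/n0 = nx/200: 1, 0.97, 0.95, 0.8, 0.72, 0.45, 0.14
R0 = Σ lx·mx = 0 + 0 + 1.045 + 0.64 + 0.648 + 0.36 + 0.07 = 2.763
Σ x·lx·mx = 8.822; T = 8.822/2.763 = 3.19291…
r ≈ ln(R0)/T = ln(2.763)/3.19291… = 0.3183… → 0.318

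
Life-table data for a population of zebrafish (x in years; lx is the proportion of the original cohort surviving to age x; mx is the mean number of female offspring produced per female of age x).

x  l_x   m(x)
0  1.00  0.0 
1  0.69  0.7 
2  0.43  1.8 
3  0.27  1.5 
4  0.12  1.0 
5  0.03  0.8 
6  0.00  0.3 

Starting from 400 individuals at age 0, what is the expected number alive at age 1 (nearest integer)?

276

Expected survivors = N0 · l_1 = 400 × 0.69 = 276 → 276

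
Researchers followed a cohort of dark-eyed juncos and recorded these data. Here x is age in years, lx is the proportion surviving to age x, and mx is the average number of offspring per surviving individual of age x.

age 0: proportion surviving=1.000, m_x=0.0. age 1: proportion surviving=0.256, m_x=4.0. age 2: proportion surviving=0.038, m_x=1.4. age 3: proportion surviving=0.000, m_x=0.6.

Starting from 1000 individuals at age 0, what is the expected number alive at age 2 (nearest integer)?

38

Expected survivors = N0 · l_2 = 1000 × 0.038 = 38 → 38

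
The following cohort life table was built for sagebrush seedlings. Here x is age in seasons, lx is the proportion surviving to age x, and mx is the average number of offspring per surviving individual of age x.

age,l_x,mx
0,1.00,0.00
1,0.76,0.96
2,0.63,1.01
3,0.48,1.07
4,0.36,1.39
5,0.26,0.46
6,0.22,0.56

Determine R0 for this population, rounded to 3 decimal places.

lx·mx by age: 0, 0.7296, 0.6363, 0.5136, 0.5004, 0.1196, 0.1232
R0 = Σ lx·mx = 2.6227 → 2.623

2.623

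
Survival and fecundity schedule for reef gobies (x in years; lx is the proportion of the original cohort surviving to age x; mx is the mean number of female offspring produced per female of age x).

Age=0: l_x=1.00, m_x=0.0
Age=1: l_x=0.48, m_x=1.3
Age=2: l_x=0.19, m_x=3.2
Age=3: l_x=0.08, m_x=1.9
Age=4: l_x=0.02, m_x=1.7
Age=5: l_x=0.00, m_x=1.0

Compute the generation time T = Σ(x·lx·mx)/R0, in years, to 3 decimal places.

lx·mx: 0, 0.624, 0.608, 0.152, 0.034, 0 → R0 = 1.418
x·lx·mx: 0, 0.624, 1.216, 0.456, 0.136, 0 → Σ = 2.432
T = 2.432 / 1.418 = 1.715092… → 1.715

1.715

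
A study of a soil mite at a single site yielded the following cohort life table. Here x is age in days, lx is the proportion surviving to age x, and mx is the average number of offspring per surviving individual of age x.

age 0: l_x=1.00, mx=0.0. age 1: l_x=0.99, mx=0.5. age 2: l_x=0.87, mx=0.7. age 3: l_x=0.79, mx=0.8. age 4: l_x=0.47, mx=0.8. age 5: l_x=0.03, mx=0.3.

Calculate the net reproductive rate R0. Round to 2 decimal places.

2.12

lx·mx by age: 0, 0.495, 0.609, 0.632, 0.376, 0.009
R0 = Σ lx·mx = 2.121 → 2.12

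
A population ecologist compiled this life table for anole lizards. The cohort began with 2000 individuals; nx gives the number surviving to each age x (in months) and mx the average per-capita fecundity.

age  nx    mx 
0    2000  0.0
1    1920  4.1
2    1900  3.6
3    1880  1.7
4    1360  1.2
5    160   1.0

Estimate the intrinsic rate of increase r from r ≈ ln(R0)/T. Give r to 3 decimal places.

lx = nx/n0 = nx/2000: 1, 0.96, 0.95, 0.94, 0.68, 0.08
R0 = Σ lx·mx = 0 + 3.936 + 3.42 + 1.598 + 0.816 + 0.08 = 9.85
Σ x·lx·mx = 19.234; T = 19.234/9.85 = 1.95269…
r ≈ ln(R0)/T = ln(9.85)/1.95269… = 1.17145… → 1.171

1.171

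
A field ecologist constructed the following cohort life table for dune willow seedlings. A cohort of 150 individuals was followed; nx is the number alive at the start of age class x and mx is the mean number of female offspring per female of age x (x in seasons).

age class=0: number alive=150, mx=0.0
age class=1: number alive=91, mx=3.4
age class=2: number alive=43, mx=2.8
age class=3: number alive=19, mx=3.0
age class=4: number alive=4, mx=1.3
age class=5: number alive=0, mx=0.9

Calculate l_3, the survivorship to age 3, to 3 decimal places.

l_3 = n_3/n_0 = 19/150 = 0.126667… → 0.127

0.127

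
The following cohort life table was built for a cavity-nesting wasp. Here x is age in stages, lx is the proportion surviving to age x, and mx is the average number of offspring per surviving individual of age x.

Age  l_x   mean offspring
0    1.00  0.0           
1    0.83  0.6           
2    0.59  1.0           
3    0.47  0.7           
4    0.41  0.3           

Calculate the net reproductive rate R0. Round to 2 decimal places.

lx·mx by age: 0, 0.498, 0.59, 0.329, 0.123
R0 = Σ lx·mx = 1.54 → 1.54

1.54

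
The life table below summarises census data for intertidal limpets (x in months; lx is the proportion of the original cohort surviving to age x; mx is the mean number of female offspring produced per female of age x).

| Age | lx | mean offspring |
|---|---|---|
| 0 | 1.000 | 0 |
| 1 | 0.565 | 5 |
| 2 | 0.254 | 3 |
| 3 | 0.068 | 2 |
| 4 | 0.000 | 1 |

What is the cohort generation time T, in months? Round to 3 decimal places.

1.278

lx·mx: 0, 2.825, 0.762, 0.136, 0 → R0 = 3.723
x·lx·mx: 0, 2.825, 1.524, 0.408, 0 → Σ = 4.757
T = 4.757 / 3.723 = 1.277733… → 1.278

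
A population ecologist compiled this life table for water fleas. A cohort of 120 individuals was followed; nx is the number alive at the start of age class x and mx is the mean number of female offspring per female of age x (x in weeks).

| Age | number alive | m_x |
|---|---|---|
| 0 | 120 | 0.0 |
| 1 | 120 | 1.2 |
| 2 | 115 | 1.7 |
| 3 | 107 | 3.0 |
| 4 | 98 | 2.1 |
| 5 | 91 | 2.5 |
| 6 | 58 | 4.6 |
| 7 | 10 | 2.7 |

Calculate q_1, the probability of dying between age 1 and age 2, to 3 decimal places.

0.042

lx = nx/n0 = nx/120: 1, 1, 0.95833…, 0.89167…, 0.81667…, 0.75833…, 0.48333…, 0.08333…
q_1 = (l_1 − l_2) / l_1 = (1 − 0.958333…) / 1
     = 0.041667… / 1 = 0.041667… → 0.042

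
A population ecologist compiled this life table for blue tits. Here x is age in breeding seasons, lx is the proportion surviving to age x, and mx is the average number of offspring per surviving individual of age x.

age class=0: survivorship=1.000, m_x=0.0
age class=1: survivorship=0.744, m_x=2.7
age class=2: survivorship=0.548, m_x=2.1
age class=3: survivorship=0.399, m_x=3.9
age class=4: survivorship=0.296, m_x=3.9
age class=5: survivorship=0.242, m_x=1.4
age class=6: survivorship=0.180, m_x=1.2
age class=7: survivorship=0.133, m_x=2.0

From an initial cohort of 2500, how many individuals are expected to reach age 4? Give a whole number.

Expected survivors = N0 · l_4 = 2500 × 0.296 = 740 → 740

740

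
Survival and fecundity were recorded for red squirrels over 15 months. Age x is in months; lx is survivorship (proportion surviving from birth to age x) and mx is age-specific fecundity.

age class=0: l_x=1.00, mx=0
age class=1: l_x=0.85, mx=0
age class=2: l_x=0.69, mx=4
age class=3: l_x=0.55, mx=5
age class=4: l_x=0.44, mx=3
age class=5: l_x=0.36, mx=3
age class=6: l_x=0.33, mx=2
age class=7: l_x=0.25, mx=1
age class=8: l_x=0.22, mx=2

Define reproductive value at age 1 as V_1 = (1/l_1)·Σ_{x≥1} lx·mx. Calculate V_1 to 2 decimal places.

10.89

lx·mx for x ≥ 1: 0, 2.76, 2.75, 1.32, 1.08, 0.66, 0.25, 0.44 → sum = 9.26
V_1 = 9.26 / l_1 = 9.26 / 0.85 = 10.894118… → 10.89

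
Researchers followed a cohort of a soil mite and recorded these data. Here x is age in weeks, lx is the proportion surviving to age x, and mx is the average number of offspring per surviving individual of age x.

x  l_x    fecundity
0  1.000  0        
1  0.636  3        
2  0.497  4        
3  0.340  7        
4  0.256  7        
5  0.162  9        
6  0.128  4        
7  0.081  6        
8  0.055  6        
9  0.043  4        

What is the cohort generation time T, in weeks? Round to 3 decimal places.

3.459

lx·mx: 0, 1.908, 1.988, 2.38, 1.792, 1.458, 0.512, 0.486, 0.33, 0.172 → R0 = 11.026
x·lx·mx: 0, 1.908, 3.976, 7.14, 7.168, 7.29, 3.072, 3.402, 2.64, 1.548 → Σ = 38.144
T = 38.144 / 11.026 = 3.459459… → 3.459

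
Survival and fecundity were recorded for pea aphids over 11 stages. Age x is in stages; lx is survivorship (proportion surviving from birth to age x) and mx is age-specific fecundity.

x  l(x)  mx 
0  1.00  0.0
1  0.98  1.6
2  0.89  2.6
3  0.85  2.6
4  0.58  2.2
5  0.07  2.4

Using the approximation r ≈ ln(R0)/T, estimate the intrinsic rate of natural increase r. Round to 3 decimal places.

R0 = Σ lx·mx = 0 + 1.568 + 2.314 + 2.21 + 1.276 + 0.168 = 7.536
Σ x·lx·mx = 18.77; T = 18.77/7.536 = 2.49071…
r ≈ ln(R0)/T = ln(7.536)/2.49071… = 0.81089… → 0.811

0.811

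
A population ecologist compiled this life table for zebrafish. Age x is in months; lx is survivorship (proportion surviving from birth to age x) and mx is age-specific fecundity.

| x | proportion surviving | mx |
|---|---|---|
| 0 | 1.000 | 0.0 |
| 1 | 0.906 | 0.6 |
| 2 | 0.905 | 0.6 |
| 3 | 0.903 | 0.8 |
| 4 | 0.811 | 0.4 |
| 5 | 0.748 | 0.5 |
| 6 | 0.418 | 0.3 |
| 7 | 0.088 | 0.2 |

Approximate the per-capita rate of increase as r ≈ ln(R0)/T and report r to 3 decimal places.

R0 = Σ lx·mx = 0 + 0.5436 + 0.543 + 0.7224 + 0.3244 + 0.374 + 0.1254 + 0.0176 = 2.6504
Σ x·lx·mx = 7.84; T = 7.84/2.6504 = 2.95804…
r ≈ ln(R0)/T = ln(2.6504)/2.95804… = 0.32951… → 0.330

0.330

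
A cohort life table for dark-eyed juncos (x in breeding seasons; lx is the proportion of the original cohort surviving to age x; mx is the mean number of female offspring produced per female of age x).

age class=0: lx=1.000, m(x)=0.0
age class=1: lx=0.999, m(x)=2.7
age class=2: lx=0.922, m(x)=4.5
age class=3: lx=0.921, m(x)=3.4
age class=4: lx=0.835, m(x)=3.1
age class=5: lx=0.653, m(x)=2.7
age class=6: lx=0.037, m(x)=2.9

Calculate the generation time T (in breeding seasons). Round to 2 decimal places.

2.78

lx·mx: 0, 2.6973, 4.149, 3.1314, 2.5885, 1.7631, 0.1073 → R0 = 14.4366
x·lx·mx: 0, 2.6973, 8.298, 9.3942, 10.354, 8.8155, 0.6438 → Σ = 40.2028
T = 40.2028 / 14.4366 = 2.784783… → 2.78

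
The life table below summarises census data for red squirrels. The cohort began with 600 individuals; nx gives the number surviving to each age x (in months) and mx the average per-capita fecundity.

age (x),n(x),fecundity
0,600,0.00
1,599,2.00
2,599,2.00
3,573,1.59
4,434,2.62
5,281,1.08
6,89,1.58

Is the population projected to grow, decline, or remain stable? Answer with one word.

growing

lx = nx/n0 = nx/600: 1, 0.99833…, 0.99833…, 0.955, 0.72333…, 0.46833…, 0.14833…
R0 = Σ lx·mx = 0 + 1.996667… + 1.996667… + 1.51845 + 1.895133… + 0.5058… + 0.234367… = 8.147083…
R0 > 1, so the population is growing.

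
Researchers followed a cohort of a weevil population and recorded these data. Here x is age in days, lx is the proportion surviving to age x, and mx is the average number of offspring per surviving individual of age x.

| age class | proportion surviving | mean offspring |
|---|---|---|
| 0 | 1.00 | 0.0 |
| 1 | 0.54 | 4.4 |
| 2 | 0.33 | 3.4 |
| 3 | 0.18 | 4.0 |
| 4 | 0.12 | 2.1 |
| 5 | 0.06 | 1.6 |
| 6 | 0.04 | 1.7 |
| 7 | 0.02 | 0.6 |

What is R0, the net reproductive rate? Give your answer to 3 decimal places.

4.646

lx·mx by age: 0, 2.376, 1.122, 0.72, 0.252, 0.096, 0.068, 0.012
R0 = Σ lx·mx = 4.646 → 4.646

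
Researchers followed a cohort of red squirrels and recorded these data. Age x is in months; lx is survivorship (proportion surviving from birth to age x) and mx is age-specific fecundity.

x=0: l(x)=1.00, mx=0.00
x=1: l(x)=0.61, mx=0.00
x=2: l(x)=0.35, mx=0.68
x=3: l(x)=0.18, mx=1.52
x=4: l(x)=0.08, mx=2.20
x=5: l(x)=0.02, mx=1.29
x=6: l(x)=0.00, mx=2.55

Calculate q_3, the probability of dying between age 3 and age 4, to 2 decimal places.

q_3 = (l_3 − l_4) / l_3 = (0.18 − 0.08) / 0.18
     = 0.1 / 0.18 = 0.555556… → 0.56

0.56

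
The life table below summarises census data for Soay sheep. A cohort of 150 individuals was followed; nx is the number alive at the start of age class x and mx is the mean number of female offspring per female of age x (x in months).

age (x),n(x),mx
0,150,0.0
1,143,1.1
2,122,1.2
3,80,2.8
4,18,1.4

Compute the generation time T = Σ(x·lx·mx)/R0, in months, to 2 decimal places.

2.21

lx = nx/n0 = nx/150: 1, 0.95333…, 0.81333…, 0.53333…, 0.12
lx·mx: 0, 1.048667…, 0.976…, 1.493333…, 0.168 → R0 = 3.686…
x·lx·mx: 0, 1.048667…, 1.952…, 4.48…, 0.672 → Σ = 8.152667…
T = 8.152667… / 3.686… = 2.211792… → 2.21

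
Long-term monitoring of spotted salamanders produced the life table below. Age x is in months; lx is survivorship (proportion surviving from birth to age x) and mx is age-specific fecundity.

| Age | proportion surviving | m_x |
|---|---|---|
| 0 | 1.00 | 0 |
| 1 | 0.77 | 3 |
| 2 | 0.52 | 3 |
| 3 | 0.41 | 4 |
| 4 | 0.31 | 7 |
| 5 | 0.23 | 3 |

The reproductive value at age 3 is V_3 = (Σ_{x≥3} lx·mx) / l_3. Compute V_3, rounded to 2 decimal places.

lx·mx for x ≥ 3: 1.64, 2.17, 0.69 → sum = 4.5
V_3 = 4.5 / l_3 = 4.5 / 0.41 = 10.97561… → 10.98

10.98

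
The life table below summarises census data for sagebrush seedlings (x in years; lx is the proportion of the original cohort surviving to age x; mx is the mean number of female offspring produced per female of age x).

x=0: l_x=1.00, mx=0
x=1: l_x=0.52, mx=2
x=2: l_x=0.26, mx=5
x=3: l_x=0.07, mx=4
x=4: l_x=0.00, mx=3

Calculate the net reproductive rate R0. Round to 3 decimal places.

lx·mx by age: 0, 1.04, 1.3, 0.28, 0
R0 = Σ lx·mx = 2.62 → 2.620

2.620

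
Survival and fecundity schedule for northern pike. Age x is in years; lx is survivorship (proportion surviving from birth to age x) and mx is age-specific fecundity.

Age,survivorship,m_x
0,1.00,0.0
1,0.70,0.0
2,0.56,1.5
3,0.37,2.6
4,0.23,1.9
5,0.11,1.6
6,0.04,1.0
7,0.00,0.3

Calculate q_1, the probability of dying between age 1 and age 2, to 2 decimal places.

q_1 = (l_1 − l_2) / l_1 = (0.7 − 0.56) / 0.7
     = 0.14 / 0.7 = 0.2 → 0.20

0.20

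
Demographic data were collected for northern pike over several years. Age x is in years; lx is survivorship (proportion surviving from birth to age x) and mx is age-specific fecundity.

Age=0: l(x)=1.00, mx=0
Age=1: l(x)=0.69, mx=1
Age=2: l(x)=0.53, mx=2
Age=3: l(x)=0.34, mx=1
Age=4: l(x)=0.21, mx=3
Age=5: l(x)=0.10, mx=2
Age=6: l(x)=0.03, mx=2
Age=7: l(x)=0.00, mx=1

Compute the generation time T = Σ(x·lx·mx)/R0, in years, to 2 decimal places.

lx·mx: 0, 0.69, 1.06, 0.34, 0.63, 0.2, 0.06, 0 → R0 = 2.98
x·lx·mx: 0, 0.69, 2.12, 1.02, 2.52, 1, 0.36, 0 → Σ = 7.71
T = 7.71 / 2.98 = 2.587248… → 2.59

2.59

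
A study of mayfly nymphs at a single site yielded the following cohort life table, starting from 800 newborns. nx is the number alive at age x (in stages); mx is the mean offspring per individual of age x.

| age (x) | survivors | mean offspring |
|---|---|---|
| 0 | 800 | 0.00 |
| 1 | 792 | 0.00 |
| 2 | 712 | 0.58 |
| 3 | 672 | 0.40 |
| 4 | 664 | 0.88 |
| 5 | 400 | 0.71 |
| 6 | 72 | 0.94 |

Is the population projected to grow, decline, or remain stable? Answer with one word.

lx = nx/n0 = nx/800: 1, 0.99, 0.89, 0.84, 0.83, 0.5, 0.09
R0 = Σ lx·mx = 0 + 0 + 0.5162 + 0.336 + 0.7304 + 0.355 + 0.0846 = 2.0222
R0 > 1, so the population is growing.

growing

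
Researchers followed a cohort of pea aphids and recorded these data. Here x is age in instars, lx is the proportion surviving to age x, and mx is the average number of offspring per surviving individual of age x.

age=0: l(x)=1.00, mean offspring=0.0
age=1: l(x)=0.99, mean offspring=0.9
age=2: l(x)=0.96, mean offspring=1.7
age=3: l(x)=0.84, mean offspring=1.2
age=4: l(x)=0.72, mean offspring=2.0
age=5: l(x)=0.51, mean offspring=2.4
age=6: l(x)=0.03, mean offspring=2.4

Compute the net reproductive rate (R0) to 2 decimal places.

6.27

lx·mx by age: 0, 0.891, 1.632, 1.008, 1.44, 1.224, 0.072
R0 = Σ lx·mx = 6.267 → 6.27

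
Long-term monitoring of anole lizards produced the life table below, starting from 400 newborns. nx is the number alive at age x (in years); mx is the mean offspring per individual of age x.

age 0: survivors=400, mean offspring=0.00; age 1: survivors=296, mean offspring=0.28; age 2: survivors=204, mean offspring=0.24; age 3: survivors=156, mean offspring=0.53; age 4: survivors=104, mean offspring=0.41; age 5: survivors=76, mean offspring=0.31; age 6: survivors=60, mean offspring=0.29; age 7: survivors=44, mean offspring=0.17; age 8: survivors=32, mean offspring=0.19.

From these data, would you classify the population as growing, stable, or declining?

lx = nx/n0 = nx/400: 1, 0.74, 0.51, 0.39, 0.26, 0.19, 0.15, 0.11, 0.08
R0 = Σ lx·mx = 0 + 0.2072 + 0.1224 + 0.2067 + 0.1066 + 0.0589 + 0.0435 + 0.0187 + 0.0152 = 0.7792
R0 < 1, so the population is declining.

declining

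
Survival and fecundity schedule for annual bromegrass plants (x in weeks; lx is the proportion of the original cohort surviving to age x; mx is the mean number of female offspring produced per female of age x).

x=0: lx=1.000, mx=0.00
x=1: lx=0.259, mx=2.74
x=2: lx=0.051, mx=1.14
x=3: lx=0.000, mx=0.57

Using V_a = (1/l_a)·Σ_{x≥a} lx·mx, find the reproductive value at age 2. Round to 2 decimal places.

lx·mx for x ≥ 2: 0.05814, 0 → sum = 0.05814
V_2 = 0.05814 / l_2 = 0.05814 / 0.051 = 1.14 → 1.14

1.14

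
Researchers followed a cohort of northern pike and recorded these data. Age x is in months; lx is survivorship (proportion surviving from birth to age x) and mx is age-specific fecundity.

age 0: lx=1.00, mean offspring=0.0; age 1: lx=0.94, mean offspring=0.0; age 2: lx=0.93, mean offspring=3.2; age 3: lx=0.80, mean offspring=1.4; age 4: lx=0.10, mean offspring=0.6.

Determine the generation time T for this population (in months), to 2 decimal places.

lx·mx: 0, 0, 2.976, 1.12, 0.06 → R0 = 4.156
x·lx·mx: 0, 0, 5.952, 3.36, 0.24 → Σ = 9.552
T = 9.552 / 4.156 = 2.298364… → 2.30

2.30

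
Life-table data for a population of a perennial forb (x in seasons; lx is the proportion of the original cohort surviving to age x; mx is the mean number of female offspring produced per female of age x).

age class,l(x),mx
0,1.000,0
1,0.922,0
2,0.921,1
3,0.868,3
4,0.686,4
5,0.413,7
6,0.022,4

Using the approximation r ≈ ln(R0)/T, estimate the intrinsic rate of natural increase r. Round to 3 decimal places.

R0 = Σ lx·mx = 0 + 0 + 0.921 + 2.604 + 2.744 + 2.891 + 0.088 = 9.248
Σ x·lx·mx = 35.613; T = 35.613/9.248 = 3.85089…
r ≈ ln(R0)/T = ln(9.248)/3.85089… = 0.57764… → 0.578

0.578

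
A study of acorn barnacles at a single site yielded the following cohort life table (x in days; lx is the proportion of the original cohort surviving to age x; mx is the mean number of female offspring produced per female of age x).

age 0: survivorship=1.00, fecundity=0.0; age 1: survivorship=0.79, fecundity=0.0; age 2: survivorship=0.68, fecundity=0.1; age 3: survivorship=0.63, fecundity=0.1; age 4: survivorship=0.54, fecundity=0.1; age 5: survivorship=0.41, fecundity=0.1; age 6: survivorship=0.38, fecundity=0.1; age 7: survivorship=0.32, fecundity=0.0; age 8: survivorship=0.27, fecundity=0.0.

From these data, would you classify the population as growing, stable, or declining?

declining

R0 = Σ lx·mx = 0 + 0 + 0.068 + 0.063 + 0.054 + 0.041 + 0.038 + 0 + 0 = 0.264
R0 < 1, so the population is declining.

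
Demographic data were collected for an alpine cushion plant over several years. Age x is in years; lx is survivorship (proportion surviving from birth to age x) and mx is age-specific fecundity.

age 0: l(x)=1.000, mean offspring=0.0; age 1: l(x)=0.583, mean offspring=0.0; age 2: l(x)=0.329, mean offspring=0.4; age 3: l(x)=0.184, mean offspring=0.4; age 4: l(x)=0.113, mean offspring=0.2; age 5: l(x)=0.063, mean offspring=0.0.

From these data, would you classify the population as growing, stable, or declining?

declining

R0 = Σ lx·mx = 0 + 0 + 0.1316 + 0.0736 + 0.0226 + 0 = 0.2278
R0 < 1, so the population is declining.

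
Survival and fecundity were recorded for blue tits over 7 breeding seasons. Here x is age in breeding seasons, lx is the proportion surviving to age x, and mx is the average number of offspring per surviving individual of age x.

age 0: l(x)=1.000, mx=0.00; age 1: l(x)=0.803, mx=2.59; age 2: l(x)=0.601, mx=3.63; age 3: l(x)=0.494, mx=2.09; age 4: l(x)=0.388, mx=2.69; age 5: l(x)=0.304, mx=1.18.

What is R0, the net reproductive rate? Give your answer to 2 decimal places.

6.70

lx·mx by age: 0, 2.07977, 2.18163, 1.03246, 1.04372, 0.35872
R0 = Σ lx·mx = 6.6963 → 6.70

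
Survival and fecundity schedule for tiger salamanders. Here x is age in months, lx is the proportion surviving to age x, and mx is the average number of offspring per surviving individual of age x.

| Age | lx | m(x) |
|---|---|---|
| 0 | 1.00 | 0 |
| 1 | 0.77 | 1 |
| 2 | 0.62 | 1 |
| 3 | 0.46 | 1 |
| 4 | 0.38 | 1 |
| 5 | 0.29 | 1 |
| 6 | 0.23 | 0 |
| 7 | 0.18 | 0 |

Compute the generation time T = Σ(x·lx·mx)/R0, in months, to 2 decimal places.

2.52

lx·mx: 0, 0.77, 0.62, 0.46, 0.38, 0.29, 0, 0 → R0 = 2.52
x·lx·mx: 0, 0.77, 1.24, 1.38, 1.52, 1.45, 0, 0 → Σ = 6.36
T = 6.36 / 2.52 = 2.52381… → 2.52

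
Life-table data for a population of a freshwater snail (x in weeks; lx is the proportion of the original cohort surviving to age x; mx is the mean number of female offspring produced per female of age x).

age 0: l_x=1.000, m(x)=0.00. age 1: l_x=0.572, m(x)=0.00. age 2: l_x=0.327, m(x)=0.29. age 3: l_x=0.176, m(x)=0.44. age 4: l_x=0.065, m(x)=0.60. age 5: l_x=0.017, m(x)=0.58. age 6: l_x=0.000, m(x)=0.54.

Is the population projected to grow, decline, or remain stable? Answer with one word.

R0 = Σ lx·mx = 0 + 0 + 0.09483 + 0.07744 + 0.039 + 0.00986 + 0 = 0.22113
R0 < 1, so the population is declining.

declining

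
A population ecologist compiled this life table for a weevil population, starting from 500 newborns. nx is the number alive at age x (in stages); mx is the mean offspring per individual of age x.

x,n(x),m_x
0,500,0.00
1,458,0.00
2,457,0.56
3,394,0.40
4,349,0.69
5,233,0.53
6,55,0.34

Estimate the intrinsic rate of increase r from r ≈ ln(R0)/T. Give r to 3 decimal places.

lx = nx/n0 = nx/500: 1, 0.916, 0.914, 0.788, 0.698, 0.466, 0.11
R0 = Σ lx·mx = 0 + 0 + 0.51184 + 0.3152 + 0.48162 + 0.24698 + 0.0374 = 1.59304
Σ x·lx·mx = 5.35506; T = 5.35506/1.59304 = 3.36154…
r ≈ ln(R0)/T = ln(1.59304)/3.36154… = 0.13852… → 0.139

0.139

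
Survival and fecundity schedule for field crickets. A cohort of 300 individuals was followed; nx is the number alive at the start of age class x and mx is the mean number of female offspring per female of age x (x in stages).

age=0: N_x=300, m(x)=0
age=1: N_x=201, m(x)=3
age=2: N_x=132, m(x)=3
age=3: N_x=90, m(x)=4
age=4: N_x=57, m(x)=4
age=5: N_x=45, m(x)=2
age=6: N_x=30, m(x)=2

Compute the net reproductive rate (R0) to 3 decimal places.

lx = nx/n0 = nx/300: 1, 0.67, 0.44, 0.3, 0.19, 0.15, 0.1
lx·mx by age: 0, 2.01, 1.32, 1.2, 0.76, 0.3, 0.2
R0 = Σ lx·mx = 5.79 → 5.790

5.790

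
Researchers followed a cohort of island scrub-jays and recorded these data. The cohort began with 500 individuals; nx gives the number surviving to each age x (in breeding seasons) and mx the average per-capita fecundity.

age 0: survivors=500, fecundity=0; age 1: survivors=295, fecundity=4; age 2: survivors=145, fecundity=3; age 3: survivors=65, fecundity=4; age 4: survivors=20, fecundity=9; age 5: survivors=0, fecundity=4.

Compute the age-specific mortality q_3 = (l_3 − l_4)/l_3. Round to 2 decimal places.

0.69

lx = nx/n0 = nx/500: 1, 0.59, 0.29, 0.13, 0.04, 0
q_3 = (l_3 − l_4) / l_3 = (0.13 − 0.04) / 0.13
     = 0.09 / 0.13 = 0.692308… → 0.69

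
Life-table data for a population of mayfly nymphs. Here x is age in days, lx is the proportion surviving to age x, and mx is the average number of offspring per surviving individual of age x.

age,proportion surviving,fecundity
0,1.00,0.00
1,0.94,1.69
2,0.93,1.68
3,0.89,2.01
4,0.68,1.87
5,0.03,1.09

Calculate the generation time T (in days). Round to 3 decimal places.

2.455

lx·mx: 0, 1.5886, 1.5624, 1.7889, 1.2716, 0.0327 → R0 = 6.2442
x·lx·mx: 0, 1.5886, 3.1248, 5.3667, 5.0864, 0.1635 → Σ = 15.33
T = 15.33 / 6.2442 = 2.455078… → 2.455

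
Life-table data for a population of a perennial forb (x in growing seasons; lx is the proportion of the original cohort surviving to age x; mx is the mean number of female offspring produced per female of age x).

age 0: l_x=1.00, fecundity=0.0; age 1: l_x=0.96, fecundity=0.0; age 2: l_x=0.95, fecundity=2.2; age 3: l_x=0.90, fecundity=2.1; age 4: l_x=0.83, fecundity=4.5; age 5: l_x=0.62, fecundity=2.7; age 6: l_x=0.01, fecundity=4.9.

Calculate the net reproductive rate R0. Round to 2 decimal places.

lx·mx by age: 0, 0, 2.09, 1.89, 3.735, 1.674, 0.049
R0 = Σ lx·mx = 9.438 → 9.44

9.44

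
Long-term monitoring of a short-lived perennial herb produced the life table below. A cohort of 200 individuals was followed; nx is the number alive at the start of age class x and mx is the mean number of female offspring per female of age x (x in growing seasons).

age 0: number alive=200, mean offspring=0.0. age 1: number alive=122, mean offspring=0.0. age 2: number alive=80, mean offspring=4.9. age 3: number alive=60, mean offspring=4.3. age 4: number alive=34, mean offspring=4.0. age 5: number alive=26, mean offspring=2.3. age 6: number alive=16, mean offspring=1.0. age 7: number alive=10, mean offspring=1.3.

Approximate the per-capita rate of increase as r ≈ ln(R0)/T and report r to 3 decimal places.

lx = nx/n0 = nx/200: 1, 0.61, 0.4, 0.3, 0.17, 0.13, 0.08, 0.05
R0 = Σ lx·mx = 0 + 0 + 1.96 + 1.29 + 0.68 + 0.299 + 0.08 + 0.065 = 4.374
Σ x·lx·mx = 12.94; T = 12.94/4.374 = 2.95839…
r ≈ ln(R0)/T = ln(4.374)/2.95839… = 0.49881… → 0.499

0.499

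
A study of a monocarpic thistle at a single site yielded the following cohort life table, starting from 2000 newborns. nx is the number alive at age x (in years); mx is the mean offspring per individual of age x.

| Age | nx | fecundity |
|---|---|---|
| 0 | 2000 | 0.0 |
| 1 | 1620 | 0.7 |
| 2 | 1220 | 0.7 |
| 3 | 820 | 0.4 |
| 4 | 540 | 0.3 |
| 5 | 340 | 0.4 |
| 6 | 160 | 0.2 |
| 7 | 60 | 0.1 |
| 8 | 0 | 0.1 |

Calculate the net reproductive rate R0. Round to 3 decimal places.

lx = nx/n0 = nx/2000: 1, 0.81, 0.61, 0.41, 0.27, 0.17, 0.08, 0.03, 0
lx·mx by age: 0, 0.567, 0.427, 0.164, 0.081, 0.068, 0.016, 0.003, 0
R0 = Σ lx·mx = 1.326 → 1.326

1.326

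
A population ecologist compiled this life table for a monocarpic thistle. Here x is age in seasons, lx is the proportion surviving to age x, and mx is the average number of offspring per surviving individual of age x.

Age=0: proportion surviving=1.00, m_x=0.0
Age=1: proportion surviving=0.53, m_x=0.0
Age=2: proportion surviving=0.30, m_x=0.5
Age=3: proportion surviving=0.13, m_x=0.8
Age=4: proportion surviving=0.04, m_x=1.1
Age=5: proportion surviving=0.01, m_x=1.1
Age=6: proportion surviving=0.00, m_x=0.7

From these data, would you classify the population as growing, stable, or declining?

declining

R0 = Σ lx·mx = 0 + 0 + 0.15 + 0.104 + 0.044 + 0.011 + 0 = 0.309
R0 < 1, so the population is declining.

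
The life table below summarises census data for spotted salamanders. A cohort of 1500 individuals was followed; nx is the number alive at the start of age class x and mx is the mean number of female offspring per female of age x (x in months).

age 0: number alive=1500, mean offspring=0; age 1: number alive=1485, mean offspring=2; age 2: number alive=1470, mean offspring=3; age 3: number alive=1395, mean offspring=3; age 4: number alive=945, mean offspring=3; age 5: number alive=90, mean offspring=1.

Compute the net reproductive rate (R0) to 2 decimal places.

9.66

lx = nx/n0 = nx/1500: 1, 0.99, 0.98, 0.93, 0.63, 0.06
lx·mx by age: 0, 1.98, 2.94, 2.79, 1.89, 0.06
R0 = Σ lx·mx = 9.66 → 9.66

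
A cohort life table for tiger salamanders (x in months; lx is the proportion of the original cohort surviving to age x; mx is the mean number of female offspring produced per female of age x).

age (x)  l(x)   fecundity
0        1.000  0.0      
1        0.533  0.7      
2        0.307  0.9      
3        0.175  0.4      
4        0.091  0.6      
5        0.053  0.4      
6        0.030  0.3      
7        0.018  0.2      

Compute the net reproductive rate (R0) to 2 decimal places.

lx·mx by age: 0, 0.3731, 0.2763, 0.07, 0.0546, 0.0212, 0.009, 0.0036
R0 = Σ lx·mx = 0.8078 → 0.81

0.81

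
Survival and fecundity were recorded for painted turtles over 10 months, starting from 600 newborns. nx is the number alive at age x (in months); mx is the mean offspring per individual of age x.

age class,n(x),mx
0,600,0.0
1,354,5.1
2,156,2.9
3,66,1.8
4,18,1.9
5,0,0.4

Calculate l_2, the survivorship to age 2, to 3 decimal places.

l_2 = n_2/n_0 = 156/600 = 0.26 → 0.260

0.260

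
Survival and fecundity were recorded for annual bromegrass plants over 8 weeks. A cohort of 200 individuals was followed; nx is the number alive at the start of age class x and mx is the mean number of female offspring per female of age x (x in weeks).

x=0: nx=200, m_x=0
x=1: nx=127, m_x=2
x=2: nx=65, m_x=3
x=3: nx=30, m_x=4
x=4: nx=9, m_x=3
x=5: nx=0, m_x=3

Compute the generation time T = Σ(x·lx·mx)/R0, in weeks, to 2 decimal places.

1.87

lx = nx/n0 = nx/200: 1, 0.635, 0.325, 0.15, 0.045, 0
lx·mx: 0, 1.27, 0.975, 0.6, 0.135, 0 → R0 = 2.98
x·lx·mx: 0, 1.27, 1.95, 1.8, 0.54, 0 → Σ = 5.56
T = 5.56 / 2.98 = 1.865772… → 1.87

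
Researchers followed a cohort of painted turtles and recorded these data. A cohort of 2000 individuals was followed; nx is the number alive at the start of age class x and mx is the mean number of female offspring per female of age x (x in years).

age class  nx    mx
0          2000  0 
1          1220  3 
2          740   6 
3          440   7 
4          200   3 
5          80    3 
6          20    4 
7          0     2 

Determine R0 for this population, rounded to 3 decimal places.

6.050

lx = nx/n0 = nx/2000: 1, 0.61, 0.37, 0.22, 0.1, 0.04, 0.01, 0
lx·mx by age: 0, 1.83, 2.22, 1.54, 0.3, 0.12, 0.04, 0
R0 = Σ lx·mx = 6.05 → 6.050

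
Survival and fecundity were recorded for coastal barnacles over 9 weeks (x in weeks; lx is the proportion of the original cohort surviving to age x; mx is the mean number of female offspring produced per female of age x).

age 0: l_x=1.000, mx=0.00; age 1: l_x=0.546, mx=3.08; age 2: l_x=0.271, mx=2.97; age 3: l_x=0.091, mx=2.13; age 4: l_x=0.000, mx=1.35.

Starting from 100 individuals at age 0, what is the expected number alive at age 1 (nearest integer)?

55

Expected survivors = N0 · l_1 = 100 × 0.546 = 54.6 → 55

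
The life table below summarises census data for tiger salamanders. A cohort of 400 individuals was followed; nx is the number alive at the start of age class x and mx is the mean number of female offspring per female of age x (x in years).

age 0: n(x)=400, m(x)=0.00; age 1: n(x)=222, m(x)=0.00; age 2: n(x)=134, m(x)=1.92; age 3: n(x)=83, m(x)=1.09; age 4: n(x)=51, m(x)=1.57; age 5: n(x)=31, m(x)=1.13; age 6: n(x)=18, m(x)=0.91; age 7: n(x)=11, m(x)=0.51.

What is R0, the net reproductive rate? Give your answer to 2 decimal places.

1.21

lx = nx/n0 = nx/400: 1, 0.555, 0.335, 0.2075, 0.1275, 0.0775, 0.045, 0.0275
lx·mx by age: 0, 0, 0.6432, 0.226175, 0.200175, 0.087575, 0.04095, 0.014025
R0 = Σ lx·mx = 1.2121 → 1.21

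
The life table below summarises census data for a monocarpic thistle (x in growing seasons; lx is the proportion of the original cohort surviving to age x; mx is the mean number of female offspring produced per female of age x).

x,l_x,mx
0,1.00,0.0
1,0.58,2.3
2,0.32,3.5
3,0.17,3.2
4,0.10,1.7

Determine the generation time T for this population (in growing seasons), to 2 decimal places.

lx·mx: 0, 1.334, 1.12, 0.544, 0.17 → R0 = 3.168
x·lx·mx: 0, 1.334, 2.24, 1.632, 0.68 → Σ = 5.886
T = 5.886 / 3.168 = 1.857955… → 1.86

1.86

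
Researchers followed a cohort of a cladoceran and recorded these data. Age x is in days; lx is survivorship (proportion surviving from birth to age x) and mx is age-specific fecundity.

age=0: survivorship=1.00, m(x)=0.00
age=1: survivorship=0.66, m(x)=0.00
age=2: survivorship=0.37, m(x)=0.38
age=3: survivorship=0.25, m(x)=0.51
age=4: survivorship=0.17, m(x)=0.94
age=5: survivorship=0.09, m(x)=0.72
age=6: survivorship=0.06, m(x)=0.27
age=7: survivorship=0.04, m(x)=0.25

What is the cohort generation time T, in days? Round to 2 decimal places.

lx·mx: 0, 0, 0.1406, 0.1275, 0.1598, 0.0648, 0.0162, 0.01 → R0 = 0.5189
x·lx·mx: 0, 0, 0.2812, 0.3825, 0.6392, 0.324, 0.0972, 0.07 → Σ = 1.7941
T = 1.7941 / 0.5189 = 3.457506… → 3.46

3.46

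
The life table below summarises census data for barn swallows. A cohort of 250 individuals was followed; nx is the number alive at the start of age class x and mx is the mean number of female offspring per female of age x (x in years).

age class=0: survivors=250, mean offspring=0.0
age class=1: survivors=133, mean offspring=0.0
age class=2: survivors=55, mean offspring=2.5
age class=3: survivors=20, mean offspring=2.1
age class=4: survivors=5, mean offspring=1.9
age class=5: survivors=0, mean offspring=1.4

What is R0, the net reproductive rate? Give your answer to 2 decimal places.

0.76

lx = nx/n0 = nx/250: 1, 0.532, 0.22, 0.08, 0.02, 0
lx·mx by age: 0, 0, 0.55, 0.168, 0.038, 0
R0 = Σ lx·mx = 0.756 → 0.76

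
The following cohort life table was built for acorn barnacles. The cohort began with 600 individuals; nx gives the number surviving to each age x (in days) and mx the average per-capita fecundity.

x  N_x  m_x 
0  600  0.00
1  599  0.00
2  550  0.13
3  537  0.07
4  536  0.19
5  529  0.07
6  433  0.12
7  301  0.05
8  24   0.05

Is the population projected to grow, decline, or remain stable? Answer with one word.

lx = nx/n0 = nx/600: 1, 0.99833…, 0.91667…, 0.895, 0.89333…, 0.88167…, 0.72167…, 0.50167…, 0.04
R0 = Σ lx·mx = 0 + 0 + 0.119167… + 0.06265 + 0.169733… + 0.061717… + 0.0866… + 0.025083… + 0.002 = 0.52695…
R0 < 1, so the population is declining.

declining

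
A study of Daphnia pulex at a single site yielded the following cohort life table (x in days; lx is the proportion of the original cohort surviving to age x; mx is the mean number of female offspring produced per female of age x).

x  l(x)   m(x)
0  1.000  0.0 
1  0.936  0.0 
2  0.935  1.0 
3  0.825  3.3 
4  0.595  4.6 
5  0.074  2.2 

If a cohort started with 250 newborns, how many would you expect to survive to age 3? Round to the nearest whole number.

206

Expected survivors = N0 · l_3 = 250 × 0.825 = 206.25 → 206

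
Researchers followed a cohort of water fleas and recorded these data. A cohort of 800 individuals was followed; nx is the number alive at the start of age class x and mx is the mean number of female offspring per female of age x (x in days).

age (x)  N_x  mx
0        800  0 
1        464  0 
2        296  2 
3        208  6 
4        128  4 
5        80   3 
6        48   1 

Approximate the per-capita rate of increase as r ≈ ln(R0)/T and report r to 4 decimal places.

lx = nx/n0 = nx/800: 1, 0.58, 0.37, 0.26, 0.16, 0.1, 0.06
R0 = Σ lx·mx = 0 + 0 + 0.74 + 1.56 + 0.64 + 0.3 + 0.06 = 3.3
Σ x·lx·mx = 10.58; T = 10.58/3.3 = 3.20606…
r ≈ ln(R0)/T = ln(3.3)/3.20606… = 0.372395… → 0.3724

0.3724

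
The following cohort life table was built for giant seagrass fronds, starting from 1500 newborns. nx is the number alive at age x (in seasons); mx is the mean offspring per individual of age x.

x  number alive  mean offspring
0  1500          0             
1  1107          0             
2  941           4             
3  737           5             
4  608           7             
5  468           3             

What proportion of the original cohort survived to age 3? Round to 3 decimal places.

0.491

l_3 = n_3/n_0 = 737/1500 = 0.491333… → 0.491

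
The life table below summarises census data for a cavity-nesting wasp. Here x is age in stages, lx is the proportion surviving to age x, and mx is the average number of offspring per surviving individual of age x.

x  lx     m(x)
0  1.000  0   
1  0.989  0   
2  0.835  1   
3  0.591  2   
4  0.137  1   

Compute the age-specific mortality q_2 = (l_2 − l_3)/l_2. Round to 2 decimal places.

q_2 = (l_2 − l_3) / l_2 = (0.835 − 0.591) / 0.835
     = 0.244 / 0.835 = 0.292216… → 0.29

0.29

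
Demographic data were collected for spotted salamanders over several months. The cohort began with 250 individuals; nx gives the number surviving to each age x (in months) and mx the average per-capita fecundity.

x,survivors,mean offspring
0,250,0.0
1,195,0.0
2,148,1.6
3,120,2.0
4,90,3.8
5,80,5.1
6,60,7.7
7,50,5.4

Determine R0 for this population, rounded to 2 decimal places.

lx = nx/n0 = nx/250: 1, 0.78, 0.592, 0.48, 0.36, 0.32, 0.24, 0.2
lx·mx by age: 0, 0, 0.9472, 0.96, 1.368, 1.632, 1.848, 1.08
R0 = Σ lx·mx = 7.8352 → 7.84

7.84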